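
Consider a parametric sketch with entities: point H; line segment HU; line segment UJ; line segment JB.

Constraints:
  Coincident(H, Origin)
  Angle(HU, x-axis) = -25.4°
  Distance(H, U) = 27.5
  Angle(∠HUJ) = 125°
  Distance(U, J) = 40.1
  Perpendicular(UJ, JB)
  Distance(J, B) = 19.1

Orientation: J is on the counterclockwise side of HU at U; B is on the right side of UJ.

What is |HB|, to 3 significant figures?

69.7

∠HUJ = 125.0°, so UJ runs at -25.4° + (180° − 125.0°) = 29.6° from the x-axis; with |UJ| = 40.1, J = U + 40.1·(cos 29.6°, sin 29.6°) = (59.7, 8.01). The perpendicularity gives JB at right angles to UJ; with |JB| = 19.1 on the right of UJ, B = J + 19.1·(0.494, -0.869) = (69.1, -8.60). Then |HB| = |B − H| = 69.7.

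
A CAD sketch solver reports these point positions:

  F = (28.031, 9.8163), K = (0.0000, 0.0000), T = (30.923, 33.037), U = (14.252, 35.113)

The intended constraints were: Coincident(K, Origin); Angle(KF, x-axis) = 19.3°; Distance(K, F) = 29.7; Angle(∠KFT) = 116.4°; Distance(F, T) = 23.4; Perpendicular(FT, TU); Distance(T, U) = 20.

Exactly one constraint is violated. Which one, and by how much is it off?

Distance(T, U) = 20 — off by 3.20.

K = (0.00, 0.00) ✓; KF at 19.30° ✓; |KF| = 29.70 ✓; ∠KFT = 116.4° ✓; |FT| = 23.40 ✓; ∠(FT, TU) = 90.00° ✓; |TU| = 16.80 ✗.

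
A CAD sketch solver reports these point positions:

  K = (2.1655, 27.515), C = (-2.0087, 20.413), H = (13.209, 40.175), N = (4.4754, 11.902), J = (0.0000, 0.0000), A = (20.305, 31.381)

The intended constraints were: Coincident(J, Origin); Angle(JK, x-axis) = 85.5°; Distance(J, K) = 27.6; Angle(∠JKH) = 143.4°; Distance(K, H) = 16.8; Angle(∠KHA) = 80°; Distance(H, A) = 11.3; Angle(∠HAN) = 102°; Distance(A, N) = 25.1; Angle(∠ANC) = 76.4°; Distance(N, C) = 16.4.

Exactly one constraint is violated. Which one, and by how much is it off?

Distance(N, C) = 16.4 — off by 5.70.

J = (0.00, 0.00) ✓; JK at 85.50° ✓; |JK| = 27.60 ✓; ∠JKH = 143.4° ✓; |KH| = 16.80 ✓; ∠KHA = 80.00° ✓; |HA| = 11.30 ✓; ∠HAN = 102.0° ✓; |AN| = 25.10 ✓; ∠ANC = 76.40° ✓; |NC| = 10.70 ✗.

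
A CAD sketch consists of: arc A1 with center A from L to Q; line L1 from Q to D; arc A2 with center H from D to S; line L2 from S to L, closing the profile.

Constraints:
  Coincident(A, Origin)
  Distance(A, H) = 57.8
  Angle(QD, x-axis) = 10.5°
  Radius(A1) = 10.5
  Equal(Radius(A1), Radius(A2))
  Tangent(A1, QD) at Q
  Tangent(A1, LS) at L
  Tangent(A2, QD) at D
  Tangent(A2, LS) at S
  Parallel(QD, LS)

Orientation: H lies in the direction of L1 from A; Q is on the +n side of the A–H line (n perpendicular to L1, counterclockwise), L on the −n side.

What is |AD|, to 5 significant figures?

58.746

Tangency of A1 to both parallel lines with radius 10.5 puts Q and L at A ± 10.5·n: Q = (-1.9135, 10.324), L = (1.9135, -10.324). Equal radii place D and S the same way about H: D = H + 10.5·n = (54.919, 20.857), S = H − 10.5·n = (58.746, 0.20904). Then |AD| = |D − A| = 58.746.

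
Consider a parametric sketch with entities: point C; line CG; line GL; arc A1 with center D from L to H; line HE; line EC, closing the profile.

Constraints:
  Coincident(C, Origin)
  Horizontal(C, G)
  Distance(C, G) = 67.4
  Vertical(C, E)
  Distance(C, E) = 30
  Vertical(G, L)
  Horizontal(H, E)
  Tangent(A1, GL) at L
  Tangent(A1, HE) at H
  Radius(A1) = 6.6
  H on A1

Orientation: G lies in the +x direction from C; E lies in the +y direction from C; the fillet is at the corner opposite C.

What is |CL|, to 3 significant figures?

71.3

C is at the origin; CG is horizontal with |CG| = 67.4 and G on the +x side, so G = (67.4, 0.00). C and E share the same x with |CE| = 30.0 and E on the +y side, so E = (0.00, 30.0). The virtual corner opposite C is at (67.4, 30.0). Tangency of A1 to GL means the radius DL is perpendicular to GL and tangency of A1 to HE means the radius DH is perpendicular to HE, with radius 6.6, so the center D sits 6.6 in from both sides at D = (60.8, 23.4). That places the tangent points at L = (67.4, 23.4) on GL and H = (60.8, 30.0) on HE. Then |CL| = |L − C| = 71.3.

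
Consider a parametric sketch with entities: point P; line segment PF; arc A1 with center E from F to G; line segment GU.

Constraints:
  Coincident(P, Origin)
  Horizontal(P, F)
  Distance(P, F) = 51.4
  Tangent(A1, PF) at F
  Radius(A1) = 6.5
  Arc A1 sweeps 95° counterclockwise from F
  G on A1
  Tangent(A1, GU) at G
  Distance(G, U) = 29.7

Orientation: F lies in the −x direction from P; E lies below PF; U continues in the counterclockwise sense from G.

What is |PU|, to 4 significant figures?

66.33

P is at the origin; PF is horizontal with |PF| = 51.4 and F on the −x side, so F = (-51.40, 0.000). Tangency of A1 to PF means the radius EF is perpendicular to PF, so E = F + (0, -6.5) = (-51.40, -6.500). On A1, F sits at bearing 90° from E; a 95° counterclockwise sweep puts G at bearing 185°, so G = E + 6.5·(cos 185°, sin 185°) = (-57.88, -7.067). A1 meets GU tangentially, so EG is at right angles to GU, so GU runs along (−sin 185°, cos 185°); with |GU| = 29.7, U = (-55.29, -36.65). Then |PU| = |U − P| = 66.33.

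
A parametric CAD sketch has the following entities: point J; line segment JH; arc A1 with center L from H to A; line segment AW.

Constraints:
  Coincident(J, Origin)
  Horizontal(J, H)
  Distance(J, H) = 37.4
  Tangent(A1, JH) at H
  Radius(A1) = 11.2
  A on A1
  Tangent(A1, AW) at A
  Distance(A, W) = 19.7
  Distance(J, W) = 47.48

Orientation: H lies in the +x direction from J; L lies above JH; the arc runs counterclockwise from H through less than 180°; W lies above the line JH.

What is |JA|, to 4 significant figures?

49.57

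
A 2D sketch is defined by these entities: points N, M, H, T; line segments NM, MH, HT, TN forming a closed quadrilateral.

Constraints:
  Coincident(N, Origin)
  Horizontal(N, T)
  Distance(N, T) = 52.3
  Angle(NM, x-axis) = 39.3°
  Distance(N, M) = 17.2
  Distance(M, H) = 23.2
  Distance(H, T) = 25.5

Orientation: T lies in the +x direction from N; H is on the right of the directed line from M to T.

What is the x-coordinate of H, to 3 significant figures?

27.8

Checks: N.y = 0.00, T.y = 0.00 ✓; |MH| = 23.20 ✓; |HT| = 25.50 ✓.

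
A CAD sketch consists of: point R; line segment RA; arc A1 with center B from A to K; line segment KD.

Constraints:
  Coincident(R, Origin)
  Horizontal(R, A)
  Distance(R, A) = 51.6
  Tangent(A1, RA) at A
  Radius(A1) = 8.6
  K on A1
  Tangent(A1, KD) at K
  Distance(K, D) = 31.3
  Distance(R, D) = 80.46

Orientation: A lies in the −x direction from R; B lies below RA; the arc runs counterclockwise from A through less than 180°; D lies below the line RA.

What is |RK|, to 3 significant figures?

59.4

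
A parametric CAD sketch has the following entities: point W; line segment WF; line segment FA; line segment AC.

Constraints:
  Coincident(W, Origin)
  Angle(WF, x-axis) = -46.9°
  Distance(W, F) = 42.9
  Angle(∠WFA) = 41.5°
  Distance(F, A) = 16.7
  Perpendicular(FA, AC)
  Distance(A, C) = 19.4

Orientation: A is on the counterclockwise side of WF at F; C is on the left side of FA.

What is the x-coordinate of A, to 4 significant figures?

28.85

W is at the origin; WF runs at -46.9° with length 42.9, so F = 42.9·(cos -46.9°, sin -46.9°) = (29.31, -31.32). ∠WFA = 41.5°, so FA runs at -46.9° + (180° − 41.5°) = 91.60° from the x-axis; with |FA| = 16.7, A = F + 16.7·(cos 91.60°, sin 91.60°) = (28.85, -14.63). So A.x = 28.85.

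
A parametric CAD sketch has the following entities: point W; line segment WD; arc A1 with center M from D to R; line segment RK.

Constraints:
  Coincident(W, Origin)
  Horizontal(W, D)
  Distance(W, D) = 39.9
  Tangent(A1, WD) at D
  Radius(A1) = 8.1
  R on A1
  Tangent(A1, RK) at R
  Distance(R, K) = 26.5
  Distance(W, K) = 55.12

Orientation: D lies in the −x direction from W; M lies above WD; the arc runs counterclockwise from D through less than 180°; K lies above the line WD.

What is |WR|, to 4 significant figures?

34.18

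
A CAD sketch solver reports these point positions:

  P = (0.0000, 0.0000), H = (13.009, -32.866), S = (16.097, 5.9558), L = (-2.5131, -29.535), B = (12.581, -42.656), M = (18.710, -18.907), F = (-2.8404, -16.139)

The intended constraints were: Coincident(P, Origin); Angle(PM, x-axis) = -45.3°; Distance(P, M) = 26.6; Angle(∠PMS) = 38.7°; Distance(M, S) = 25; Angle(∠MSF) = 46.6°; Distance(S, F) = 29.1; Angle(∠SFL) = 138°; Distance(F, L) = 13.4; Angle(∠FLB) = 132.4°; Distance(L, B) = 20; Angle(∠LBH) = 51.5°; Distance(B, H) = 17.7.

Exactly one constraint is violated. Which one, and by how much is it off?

Distance(B, H) = 17.7 — off by 7.90.

P = (0.00, 0.00) ✓; PM at -45.30° ✓; |PM| = 26.60 ✓; ∠PMS = 38.70° ✓; |MS| = 25.00 ✓; ∠MSF = 46.60° ✓; |SF| = 29.10 ✓; ∠SFL = 138.0° ✓; |FL| = 13.40 ✓; ∠FLB = 132.4° ✓; |LB| = 20.00 ✓; ∠LBH = 51.50° ✓; |BH| = 9.799 ✗.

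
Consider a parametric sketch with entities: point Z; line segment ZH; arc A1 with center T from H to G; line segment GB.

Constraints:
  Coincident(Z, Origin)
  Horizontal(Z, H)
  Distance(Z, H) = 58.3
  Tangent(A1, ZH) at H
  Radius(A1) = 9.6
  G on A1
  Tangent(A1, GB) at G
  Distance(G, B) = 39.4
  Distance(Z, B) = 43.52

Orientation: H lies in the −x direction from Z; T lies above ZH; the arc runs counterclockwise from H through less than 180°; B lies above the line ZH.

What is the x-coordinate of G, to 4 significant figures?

-50.76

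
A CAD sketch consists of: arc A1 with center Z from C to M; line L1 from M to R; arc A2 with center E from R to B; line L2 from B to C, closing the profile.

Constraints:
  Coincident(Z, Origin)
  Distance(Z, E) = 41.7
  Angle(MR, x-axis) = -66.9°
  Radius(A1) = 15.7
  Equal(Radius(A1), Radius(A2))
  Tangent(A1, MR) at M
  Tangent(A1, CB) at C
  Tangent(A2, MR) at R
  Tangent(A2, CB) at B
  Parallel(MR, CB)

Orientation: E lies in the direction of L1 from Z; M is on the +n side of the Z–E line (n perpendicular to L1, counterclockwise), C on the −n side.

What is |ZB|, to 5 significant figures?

44.558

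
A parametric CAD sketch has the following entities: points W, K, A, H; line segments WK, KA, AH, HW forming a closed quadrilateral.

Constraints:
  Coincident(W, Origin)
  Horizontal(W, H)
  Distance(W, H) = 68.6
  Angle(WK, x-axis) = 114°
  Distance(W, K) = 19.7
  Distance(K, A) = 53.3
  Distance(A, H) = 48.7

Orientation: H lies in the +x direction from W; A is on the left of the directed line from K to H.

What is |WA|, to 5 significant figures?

56.889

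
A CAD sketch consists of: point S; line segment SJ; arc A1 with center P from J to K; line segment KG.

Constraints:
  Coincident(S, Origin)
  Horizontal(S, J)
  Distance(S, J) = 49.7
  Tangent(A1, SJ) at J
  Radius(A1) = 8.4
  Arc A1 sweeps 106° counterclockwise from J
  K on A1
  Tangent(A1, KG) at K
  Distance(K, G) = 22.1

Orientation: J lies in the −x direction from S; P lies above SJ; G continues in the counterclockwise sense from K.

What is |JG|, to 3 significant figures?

32.0

S is at the origin; S and J share the same y with |SJ| = 49.7 and J on the −x side, so J = (-49.7, 0.00). The tangent condition forces PJ to be normal to SJ, so P = J + (0, 8.4) = (-49.7, 8.40). On A1, J sits at bearing -90° from P; a 106° counterclockwise sweep puts K at bearing 16°, so K = P + 8.4·(cos 16°, sin 16°) = (-41.6, 10.7). Since A1 is tangent to KG there, PK ⟂ KG, so KG runs along (−sin 16°, cos 16°); with |KG| = 22.1, G = (-47.7, 32.0). Then |JG| = |G − J| = 32.0.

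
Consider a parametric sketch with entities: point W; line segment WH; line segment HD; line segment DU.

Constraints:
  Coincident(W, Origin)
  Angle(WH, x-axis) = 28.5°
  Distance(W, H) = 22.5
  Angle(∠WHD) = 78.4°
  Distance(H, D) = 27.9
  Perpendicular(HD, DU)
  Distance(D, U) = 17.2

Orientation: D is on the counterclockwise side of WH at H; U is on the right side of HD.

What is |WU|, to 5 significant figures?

45.675

W is at the origin; WH runs at 28.5° with length 22.5, so H = 22.5·(cos 28.5°, sin 28.5°) = (19.773, 10.736). ∠WHD = 78.4°, so HD runs at 28.5° + (180° − 78.4°) = 130.10° from the x-axis; with |HD| = 27.9, D = H + 27.9·(cos 130.10°, sin 130.10°) = (1.8023, 32.077). The perpendicularity gives DU at right angles to HD; with |DU| = 17.2 on the right of HD, U = D + 17.2·(0.76492, 0.64412) = (14.959, 43.156). Then |WU| = |U − W| = 45.675.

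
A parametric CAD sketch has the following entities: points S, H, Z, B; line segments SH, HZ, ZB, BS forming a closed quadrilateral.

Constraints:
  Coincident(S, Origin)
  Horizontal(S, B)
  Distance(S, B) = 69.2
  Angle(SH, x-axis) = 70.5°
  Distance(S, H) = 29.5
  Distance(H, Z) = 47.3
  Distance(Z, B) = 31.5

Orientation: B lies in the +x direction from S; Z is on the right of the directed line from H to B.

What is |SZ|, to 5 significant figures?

40.220

S is at the origin; SB is horizontal with |SB| = 69.2 and B in +x, so B = (69.2, 0). SH runs at 70.5° with |SH| = 29.5, so H = (9.8473, 27.808). Z is determined by |HZ| = 47.3 and |ZB| = 31.5 together: it lies at the intersection of circle(H, 47.3) and circle(B, 31.5). With |HB| = 65.544, the foot of the radical line on HB is 42.270 from H and the perpendicular offset is √(47.3² − 42.270²) = 21.226. Taking the right-of-HB solution: Z = (39.119, -9.3468).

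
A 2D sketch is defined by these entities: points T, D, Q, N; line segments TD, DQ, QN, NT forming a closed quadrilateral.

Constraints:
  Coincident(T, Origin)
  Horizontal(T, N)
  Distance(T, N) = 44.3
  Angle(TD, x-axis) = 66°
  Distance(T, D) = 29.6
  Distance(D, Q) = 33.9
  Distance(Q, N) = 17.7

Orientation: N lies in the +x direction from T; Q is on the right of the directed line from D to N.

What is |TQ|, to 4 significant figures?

27.15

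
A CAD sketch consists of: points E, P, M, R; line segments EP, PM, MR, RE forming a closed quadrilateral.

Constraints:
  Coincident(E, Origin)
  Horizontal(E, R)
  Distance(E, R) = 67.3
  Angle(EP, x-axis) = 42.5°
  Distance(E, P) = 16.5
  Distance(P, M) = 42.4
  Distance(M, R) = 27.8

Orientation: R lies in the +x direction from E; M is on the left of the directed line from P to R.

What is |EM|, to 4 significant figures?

57.74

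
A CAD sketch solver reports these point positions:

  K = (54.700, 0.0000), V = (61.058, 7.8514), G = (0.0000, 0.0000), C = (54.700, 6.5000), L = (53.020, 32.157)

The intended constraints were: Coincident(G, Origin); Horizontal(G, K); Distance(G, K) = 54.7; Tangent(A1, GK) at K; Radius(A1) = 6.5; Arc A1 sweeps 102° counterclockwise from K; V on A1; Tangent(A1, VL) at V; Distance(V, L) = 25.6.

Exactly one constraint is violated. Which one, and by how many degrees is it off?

Tangent(A1, VL) at V — off by 6.30°.

G = (0.00, 0.00) ✓; G.y = 0.00, K.y = 0.00 ✓; |GK| = 54.70 ✓; ∠(CK, KG) = 90.00° ✓; |CK| = 6.500 ✓; bearing(C→V) − bearing(C→K) = 102.0° ✓; |CV| = 6.500 ✓; ∠(CV, VL) = 83.70° ✗; |VL| = 25.60 ✓.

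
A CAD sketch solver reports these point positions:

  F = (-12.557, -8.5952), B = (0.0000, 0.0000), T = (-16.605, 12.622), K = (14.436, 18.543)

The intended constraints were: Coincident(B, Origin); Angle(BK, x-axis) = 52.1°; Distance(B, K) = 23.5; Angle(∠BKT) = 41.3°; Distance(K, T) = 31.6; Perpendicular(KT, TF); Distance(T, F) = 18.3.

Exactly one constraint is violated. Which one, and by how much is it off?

Distance(T, F) = 18.3 — off by 3.30.

B = (0.00, 0.00) ✓; BK at 52.10° ✓; |BK| = 23.50 ✓; ∠BKT = 41.30° ✓; |KT| = 31.60 ✓; ∠(KT, TF) = 90.00° ✓; |TF| = 21.60 ✗.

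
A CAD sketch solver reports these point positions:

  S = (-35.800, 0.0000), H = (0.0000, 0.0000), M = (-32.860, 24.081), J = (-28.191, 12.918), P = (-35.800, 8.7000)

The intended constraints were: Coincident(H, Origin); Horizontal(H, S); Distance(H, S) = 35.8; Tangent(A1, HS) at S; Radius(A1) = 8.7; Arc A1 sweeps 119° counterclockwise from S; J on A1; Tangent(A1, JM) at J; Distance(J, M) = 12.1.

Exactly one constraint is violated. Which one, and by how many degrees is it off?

Tangent(A1, JM) at J — off by 6.30°.

H = (0.00, 0.00) ✓; H.y = 0.00, S.y = 0.00 ✓; |HS| = 35.80 ✓; ∠(PS, SH) = 90.00° ✓; |PS| = 8.700 ✓; bearing(P→J) − bearing(P→S) = 119.0° ✓; |PJ| = 8.700 ✓; ∠(PJ, JM) = 96.30° ✗; |JM| = 12.10 ✓.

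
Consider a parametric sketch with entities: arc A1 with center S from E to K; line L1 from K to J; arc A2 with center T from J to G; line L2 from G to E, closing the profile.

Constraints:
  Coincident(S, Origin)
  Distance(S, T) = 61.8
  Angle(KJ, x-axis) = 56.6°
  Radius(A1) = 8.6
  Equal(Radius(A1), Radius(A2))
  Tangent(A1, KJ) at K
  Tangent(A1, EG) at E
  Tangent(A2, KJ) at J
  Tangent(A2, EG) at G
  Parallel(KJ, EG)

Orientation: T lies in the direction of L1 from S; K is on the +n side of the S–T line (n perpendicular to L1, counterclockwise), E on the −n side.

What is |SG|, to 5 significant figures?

62.396

The slot axis is L1's direction at 56.6°, so u = (cos 56.6°, sin 56.6°) = (0.55048, 0.83485) and n = (−sin 56.6°, cos 56.6°) = (-0.83485, 0.55048). S is at the origin and T lies 61.8 along u from S, so T = 61.8·u = (34.020, 51.594). Tangency of A1 to both parallel lines with radius 8.6 puts K and E at S ± 8.6·n: K = (-7.1797, 4.7341), E = (7.1797, -4.7341). Equal radii place J and G the same way about T: J = T + 8.6·n = (26.840, 56.328), G = T − 8.6·n = (41.199, 46.859). Then |SG| = |G − S| = 62.396.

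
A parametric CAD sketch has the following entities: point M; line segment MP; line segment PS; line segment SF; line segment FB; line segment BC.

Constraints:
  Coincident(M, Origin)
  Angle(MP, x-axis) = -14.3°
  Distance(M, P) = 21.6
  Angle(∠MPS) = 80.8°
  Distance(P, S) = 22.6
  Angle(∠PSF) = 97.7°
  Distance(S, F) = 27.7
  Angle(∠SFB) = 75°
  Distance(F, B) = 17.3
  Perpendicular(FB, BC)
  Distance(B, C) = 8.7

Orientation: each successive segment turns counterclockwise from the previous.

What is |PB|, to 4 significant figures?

26.86

M is at the origin; MP runs at -14.3° with length 21.6, so P = (20.93, -5.335). ∠MPS = 80.8° gives PS at 84.90° from the x-axis; with |PS| = 22.6, S = (22.94, 17.18). ∠PSF = 97.7° gives SF at 167.2° from the x-axis; with |SF| = 27.7, F = (-4.072, 23.31). ∠SFB = 75.0° gives FB at -87.80° from the x-axis; with |FB| = 17.3, B = (-3.408, 6.025). Then |PB| = |B − P| = 26.86.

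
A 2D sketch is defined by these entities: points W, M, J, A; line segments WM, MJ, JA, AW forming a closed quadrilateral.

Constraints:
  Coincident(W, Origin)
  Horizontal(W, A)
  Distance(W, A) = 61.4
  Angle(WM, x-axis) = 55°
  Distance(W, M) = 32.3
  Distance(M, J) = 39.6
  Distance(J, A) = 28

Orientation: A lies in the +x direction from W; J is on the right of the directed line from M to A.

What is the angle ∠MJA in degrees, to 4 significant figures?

94.81°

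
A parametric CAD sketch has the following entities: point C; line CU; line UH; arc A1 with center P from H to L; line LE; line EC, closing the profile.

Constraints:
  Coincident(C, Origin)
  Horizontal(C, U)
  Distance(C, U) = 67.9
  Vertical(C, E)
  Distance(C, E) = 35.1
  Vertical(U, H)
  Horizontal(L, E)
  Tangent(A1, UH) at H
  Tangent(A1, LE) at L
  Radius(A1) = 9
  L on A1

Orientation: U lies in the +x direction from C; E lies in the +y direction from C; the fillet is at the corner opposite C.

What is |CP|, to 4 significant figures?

64.42

C is at the origin; C and U share the same y with |CU| = 67.9 and U on the +x side, so U = (67.90, 0.000). C and E share the same x with |CE| = 35.1 and E on the +y side, so E = (0.000, 35.10). The virtual corner opposite C is at (67.90, 35.10). Since A1 is tangent to UH there, PH ⟂ UH and tangency of A1 to LE means the radius PL is perpendicular to LE, with radius 9.0, so the center P sits 9.0 in from both sides at P = (58.90, 26.10). Then |CP| = |P − C| = 64.42.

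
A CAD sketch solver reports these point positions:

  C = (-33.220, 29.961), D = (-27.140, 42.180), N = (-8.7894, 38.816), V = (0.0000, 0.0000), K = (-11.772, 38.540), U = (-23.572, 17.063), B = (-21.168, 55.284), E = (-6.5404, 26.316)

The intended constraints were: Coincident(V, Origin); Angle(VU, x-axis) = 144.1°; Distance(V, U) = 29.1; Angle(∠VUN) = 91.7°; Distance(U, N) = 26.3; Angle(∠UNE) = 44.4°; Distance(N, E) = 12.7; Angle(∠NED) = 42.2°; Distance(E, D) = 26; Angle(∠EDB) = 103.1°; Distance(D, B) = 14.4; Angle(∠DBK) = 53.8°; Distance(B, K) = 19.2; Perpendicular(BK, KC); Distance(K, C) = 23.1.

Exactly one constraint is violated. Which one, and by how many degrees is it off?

Perpendicular(BK, KC) — off by 7.50°.

V = (0.00, 0.00) ✓; VU at 144.1° ✓; |VU| = 29.10 ✓; ∠VUN = 91.70° ✓; |UN| = 26.30 ✓; ∠UNE = 44.40° ✓; |NE| = 12.70 ✓; ∠NED = 42.20° ✓; |ED| = 26.00 ✓; ∠EDB = 103.1° ✓; |DB| = 14.40 ✓; ∠DBK = 53.80° ✓; |BK| = 19.20 ✓; ∠(BK, KC) = 97.50° ✗; |KC| = 23.10 ✓.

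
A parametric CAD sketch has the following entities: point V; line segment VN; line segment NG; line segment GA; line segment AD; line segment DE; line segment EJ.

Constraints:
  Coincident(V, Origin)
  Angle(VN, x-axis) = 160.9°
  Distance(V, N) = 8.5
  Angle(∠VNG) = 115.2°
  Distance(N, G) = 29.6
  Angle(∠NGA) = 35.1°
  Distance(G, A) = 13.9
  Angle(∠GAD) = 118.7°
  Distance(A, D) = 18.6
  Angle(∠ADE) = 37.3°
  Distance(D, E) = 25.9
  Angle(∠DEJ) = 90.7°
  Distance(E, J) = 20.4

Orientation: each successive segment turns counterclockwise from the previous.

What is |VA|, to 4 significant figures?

21.85

V is at the origin; VN runs at 160.9° with length 8.5, so N = (-8.032, 2.781). ∠VNG = 115.2° gives NG at -134.3° from the x-axis; with |NG| = 29.6, G = (-28.71, -18.40). ∠NGA = 35.1° gives GA at 10.60° from the x-axis; with |GA| = 13.9, A = (-15.04, -15.85). Then |VA| = |A − V| = 21.85.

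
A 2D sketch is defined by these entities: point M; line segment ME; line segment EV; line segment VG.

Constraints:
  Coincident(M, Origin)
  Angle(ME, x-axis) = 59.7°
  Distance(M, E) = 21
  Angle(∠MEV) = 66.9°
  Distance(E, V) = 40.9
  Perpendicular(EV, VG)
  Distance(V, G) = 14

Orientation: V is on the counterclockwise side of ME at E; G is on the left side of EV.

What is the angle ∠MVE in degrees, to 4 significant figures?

30.60°

M is at the origin; ME runs at 59.7° with length 21.0, so E = 21.0·(cos 59.7°, sin 59.7°) = (10.60, 18.13). ∠MEV = 66.9°, so EV runs at 59.7° + (180° − 66.9°) = 172.8° from the x-axis; with |EV| = 40.9, V = E + 40.9·(cos 172.8°, sin 172.8°) = (-29.98, 23.26). Then cos ∠MVE = VM·VE / (|VM||VE|), giving 30.60°.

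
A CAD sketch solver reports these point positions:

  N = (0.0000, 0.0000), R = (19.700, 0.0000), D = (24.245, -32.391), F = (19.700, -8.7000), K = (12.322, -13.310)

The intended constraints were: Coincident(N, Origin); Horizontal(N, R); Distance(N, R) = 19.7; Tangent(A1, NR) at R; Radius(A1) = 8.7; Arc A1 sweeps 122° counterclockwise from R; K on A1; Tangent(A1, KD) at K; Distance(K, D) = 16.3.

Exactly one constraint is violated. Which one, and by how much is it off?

Distance(K, D) = 16.3 — off by 6.20.

N = (0.00, 0.00) ✓; N.y = 0.00, R.y = 0.00 ✓; |NR| = 19.70 ✓; ∠(FR, RN) = 90.00° ✓; |FR| = 8.700 ✓; bearing(F→K) − bearing(F→R) = 122.0° ✓; |FK| = 8.700 ✓; ∠(FK, KD) = 90.00° ✓; |KD| = 22.50 ✗.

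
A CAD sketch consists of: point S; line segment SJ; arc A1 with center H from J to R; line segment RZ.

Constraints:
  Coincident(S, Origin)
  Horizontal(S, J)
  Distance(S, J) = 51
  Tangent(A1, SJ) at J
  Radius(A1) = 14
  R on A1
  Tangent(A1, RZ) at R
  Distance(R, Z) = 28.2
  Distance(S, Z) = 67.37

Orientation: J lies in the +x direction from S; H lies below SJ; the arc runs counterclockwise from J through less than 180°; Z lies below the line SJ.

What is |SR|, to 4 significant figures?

43.00

S is at the origin; SJ is horizontal with |SJ| = 51.0 and J on the +x side, so J = (51.00, 0.000). The tangent condition forces HJ to be normal to SJ, so H = J + (0, -14) = (51.00, -14.00). Since HR ⟂ RZ (tangency), |HZ| = √(14.0² + 28.2²) = 31.48 regardless of where R sits on A1. So Z lies on both circle(S, 67.37) and circle(H, 31.48); the below-SJ intersection is Z = (49.72, -45.46). R is the foot of the tangent from Z: R = (38.22, -19.71).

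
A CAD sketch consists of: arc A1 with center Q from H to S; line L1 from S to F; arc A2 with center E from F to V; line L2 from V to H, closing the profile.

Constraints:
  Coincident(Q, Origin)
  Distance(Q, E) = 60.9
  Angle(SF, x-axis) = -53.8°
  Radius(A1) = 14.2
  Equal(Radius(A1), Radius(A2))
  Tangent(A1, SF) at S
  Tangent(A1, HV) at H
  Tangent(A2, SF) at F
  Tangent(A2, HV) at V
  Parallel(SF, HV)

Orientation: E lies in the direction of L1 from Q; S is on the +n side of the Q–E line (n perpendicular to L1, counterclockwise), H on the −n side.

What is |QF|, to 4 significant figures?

62.53

The slot axis is L1's direction at -53.8°, so u = (cos -53.8°, sin -53.8°) = (0.5906, -0.8070) and n = (−sin -53.8°, cos -53.8°) = (0.8070, 0.5906). Q is at the origin and E lies 60.9 along u from Q, so E = 60.9·u = (35.97, -49.14). Tangency of A1 to both parallel lines with radius 14.2 puts S and H at Q ± 14.2·n: S = (11.46, 8.387), H = (-11.46, -8.387). Equal radii place F and V the same way about E: F = E + 14.2·n = (47.43, -40.76), V = E − 14.2·n = (24.51, -57.53). Then |QF| = |F − Q| = 62.53.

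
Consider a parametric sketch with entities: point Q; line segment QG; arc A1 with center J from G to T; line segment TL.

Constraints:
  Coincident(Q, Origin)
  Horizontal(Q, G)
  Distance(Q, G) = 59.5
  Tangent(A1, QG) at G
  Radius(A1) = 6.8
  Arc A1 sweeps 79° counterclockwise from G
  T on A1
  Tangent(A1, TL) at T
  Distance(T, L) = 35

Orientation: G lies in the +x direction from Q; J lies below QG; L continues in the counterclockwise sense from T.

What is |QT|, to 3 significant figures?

53.1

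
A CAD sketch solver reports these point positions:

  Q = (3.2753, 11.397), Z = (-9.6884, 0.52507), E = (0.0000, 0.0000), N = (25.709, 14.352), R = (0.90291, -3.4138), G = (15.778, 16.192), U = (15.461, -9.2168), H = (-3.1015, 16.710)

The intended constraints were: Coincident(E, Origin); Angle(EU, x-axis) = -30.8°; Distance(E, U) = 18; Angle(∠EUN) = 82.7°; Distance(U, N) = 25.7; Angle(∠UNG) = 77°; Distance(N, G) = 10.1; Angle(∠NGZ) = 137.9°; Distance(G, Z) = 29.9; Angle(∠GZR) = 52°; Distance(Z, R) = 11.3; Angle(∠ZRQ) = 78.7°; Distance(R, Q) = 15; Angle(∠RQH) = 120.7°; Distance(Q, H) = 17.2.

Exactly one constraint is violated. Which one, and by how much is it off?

Distance(Q, H) = 17.2 — off by 8.90.

E = (0.00, 0.00) ✓; EU at -30.80° ✓; |EU| = 18.00 ✓; ∠EUN = 82.70° ✓; |UN| = 25.70 ✓; ∠UNG = 77.00° ✓; |NG| = 10.10 ✓; ∠NGZ = 137.9° ✓; |GZ| = 29.90 ✓; ∠GZR = 52.00° ✓; |ZR| = 11.30 ✓; ∠ZRQ = 78.70° ✓; |RQ| = 15.00 ✓; ∠RQH = 120.7° ✓; |QH| = 8.300 ✗.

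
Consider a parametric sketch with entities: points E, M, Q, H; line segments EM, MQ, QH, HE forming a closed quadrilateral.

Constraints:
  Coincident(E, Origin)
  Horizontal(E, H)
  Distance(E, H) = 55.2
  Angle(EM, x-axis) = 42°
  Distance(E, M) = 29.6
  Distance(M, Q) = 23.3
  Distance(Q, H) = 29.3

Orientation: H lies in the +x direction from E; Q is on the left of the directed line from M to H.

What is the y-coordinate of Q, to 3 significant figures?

27.1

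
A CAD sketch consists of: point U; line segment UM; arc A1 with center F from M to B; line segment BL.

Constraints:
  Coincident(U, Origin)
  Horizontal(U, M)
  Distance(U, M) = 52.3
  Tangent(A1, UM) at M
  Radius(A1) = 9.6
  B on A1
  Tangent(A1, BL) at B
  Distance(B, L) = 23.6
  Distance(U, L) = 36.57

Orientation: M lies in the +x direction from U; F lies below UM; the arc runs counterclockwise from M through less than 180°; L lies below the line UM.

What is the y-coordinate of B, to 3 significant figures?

-3.38

Checks: |FB| = 9.600 ✓; ∠(FB, BL) = 90.00° ✓; |BL| = 23.60 ✓; |UL| = 36.57 ✓.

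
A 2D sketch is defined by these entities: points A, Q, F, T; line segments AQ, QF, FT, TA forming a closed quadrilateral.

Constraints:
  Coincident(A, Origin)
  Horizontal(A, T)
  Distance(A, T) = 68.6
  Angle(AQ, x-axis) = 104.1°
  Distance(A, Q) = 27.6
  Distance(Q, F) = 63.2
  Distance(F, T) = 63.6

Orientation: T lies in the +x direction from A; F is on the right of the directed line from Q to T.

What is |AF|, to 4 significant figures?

35.80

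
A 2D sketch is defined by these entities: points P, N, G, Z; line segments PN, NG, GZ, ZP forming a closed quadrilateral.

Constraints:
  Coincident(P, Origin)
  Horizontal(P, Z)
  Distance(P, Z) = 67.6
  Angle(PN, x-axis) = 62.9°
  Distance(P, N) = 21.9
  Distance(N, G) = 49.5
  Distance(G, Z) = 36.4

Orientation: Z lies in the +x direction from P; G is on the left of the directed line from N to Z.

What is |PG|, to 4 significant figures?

66.84

Checks: |NG| = 49.50 ✓; |GZ| = 36.40 ✓.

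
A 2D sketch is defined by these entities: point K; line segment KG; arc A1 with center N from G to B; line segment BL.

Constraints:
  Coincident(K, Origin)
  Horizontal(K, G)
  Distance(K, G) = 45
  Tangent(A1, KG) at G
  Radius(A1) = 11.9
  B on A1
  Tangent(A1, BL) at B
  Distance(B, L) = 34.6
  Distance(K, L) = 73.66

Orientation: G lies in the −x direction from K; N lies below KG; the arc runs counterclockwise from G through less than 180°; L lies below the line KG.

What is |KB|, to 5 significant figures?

58.108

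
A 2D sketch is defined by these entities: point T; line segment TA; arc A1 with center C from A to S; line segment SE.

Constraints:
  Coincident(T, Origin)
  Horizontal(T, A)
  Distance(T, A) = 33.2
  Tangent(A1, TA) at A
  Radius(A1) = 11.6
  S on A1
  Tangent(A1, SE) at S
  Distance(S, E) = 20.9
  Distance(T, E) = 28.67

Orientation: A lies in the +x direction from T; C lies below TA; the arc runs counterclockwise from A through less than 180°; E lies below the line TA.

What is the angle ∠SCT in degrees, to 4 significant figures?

6.883°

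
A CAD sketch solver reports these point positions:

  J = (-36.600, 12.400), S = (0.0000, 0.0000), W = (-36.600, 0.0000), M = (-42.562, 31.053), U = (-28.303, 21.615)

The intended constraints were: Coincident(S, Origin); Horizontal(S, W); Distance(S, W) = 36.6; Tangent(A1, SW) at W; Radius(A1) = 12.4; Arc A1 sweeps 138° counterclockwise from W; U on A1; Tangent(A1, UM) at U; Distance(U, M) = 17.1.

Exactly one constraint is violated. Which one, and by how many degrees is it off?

Tangent(A1, UM) at U — off by 8.50°.

S = (0.00, 0.00) ✓; S.y = 0.00, W.y = 0.00 ✓; |SW| = 36.60 ✓; ∠(JW, WS) = 90.00° ✓; |JW| = 12.40 ✓; bearing(J→U) − bearing(J→W) = 138.0° ✓; |JU| = 12.40 ✓; ∠(JU, UM) = 81.50° ✗; |UM| = 17.10 ✓.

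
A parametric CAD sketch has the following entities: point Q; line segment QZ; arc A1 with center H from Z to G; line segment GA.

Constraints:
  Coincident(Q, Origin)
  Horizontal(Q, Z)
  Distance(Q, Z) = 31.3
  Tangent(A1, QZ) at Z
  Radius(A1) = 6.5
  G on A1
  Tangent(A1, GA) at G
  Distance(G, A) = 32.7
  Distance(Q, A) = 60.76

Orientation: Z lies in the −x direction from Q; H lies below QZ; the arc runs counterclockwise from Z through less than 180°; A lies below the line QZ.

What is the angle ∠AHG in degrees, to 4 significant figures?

78.76°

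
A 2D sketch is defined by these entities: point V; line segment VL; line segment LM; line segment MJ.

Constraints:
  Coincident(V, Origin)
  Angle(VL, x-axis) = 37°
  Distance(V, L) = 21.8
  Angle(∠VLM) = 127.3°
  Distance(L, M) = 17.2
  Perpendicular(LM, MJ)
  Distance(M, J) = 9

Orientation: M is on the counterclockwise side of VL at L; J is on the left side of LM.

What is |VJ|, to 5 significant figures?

31.534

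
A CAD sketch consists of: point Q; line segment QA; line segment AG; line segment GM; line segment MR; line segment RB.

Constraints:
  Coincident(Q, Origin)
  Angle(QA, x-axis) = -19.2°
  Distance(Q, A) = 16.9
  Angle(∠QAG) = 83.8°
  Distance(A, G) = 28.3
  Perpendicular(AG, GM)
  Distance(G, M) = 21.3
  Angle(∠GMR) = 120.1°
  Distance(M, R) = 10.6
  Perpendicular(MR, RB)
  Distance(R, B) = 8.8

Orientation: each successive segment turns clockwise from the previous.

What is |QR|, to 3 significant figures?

19.9

The perpendicularity gives GM at right angles to AG, so GM runs at 155°; with |GM| = 21.3, M = (-15.4, -22.0). ∠GMR = 120.1° gives MR at 94.7° from the x-axis; with |MR| = 10.6, R = (-16.3, -11.4). Then |QR| = |R − Q| = 19.9.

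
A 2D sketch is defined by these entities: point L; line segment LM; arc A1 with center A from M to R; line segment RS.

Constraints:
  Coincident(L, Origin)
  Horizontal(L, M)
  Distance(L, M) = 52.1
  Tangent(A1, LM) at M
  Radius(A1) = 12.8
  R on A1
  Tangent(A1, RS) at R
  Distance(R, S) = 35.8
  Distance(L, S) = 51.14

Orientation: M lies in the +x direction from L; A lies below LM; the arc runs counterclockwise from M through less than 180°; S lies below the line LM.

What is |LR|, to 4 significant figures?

40.92

L is at the origin; L and M share the same y with |LM| = 52.1 and M on the +x side, so M = (52.10, 0.000). A1 meets LM tangentially, so AM is at right angles to LM, so A = M + (0, -12.8) = (52.10, -12.80). Since AR ⟂ RS (tangency), |AS| = √(12.8² + 35.8²) = 38.02 regardless of where R sits on A1. So S lies on both circle(L, 51.14) and circle(A, 38.02); the below-LM intersection is S = (28.40, -42.53). R is the foot of the tangent from S: R = (39.99, -8.657).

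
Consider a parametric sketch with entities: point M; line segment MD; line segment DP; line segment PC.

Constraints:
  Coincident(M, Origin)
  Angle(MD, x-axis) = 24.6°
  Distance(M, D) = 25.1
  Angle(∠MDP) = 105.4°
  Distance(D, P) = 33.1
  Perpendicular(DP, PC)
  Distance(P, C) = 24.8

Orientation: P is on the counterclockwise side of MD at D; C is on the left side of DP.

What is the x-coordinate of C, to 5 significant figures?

-6.9512

M is at the origin; MD runs at 24.6° with length 25.1, so D = 25.1·(cos 24.6°, sin 24.6°) = (22.822, 10.449). ∠MDP = 105.4°, so DP runs at 24.6° + (180° − 105.4°) = 99.200° from the x-axis; with |DP| = 33.1, P = D + 33.1·(cos 99.200°, sin 99.200°) = (17.530, 43.123). DP ⟂ PC; with |PC| = 24.8 on the left of DP, C = P + 24.8·(-0.98714, -0.15988) = (-6.9512, 39.158). So C.x = -6.9512.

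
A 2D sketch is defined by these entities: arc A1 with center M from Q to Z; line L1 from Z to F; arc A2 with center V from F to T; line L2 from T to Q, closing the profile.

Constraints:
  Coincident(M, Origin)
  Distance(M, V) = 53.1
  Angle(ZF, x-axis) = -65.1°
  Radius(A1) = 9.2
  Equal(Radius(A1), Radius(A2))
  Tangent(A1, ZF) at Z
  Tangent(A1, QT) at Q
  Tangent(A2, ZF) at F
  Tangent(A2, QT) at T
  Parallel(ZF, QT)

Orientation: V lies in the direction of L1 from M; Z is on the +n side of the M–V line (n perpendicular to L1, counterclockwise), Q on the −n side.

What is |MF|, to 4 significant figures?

53.89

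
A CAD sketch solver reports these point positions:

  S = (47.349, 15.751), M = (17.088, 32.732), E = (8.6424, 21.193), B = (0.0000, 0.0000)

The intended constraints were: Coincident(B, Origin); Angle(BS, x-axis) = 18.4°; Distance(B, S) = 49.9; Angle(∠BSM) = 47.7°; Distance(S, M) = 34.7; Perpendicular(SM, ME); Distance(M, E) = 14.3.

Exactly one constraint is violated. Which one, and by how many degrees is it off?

Perpendicular(SM, ME) — off by 6.90°.

B = (0.00, 0.00) ✓; BS at 18.40° ✓; |BS| = 49.90 ✓; ∠BSM = 47.70° ✓; |SM| = 34.70 ✓; ∠(SM, ME) = 83.10° ✗; |ME| = 14.30 ✓.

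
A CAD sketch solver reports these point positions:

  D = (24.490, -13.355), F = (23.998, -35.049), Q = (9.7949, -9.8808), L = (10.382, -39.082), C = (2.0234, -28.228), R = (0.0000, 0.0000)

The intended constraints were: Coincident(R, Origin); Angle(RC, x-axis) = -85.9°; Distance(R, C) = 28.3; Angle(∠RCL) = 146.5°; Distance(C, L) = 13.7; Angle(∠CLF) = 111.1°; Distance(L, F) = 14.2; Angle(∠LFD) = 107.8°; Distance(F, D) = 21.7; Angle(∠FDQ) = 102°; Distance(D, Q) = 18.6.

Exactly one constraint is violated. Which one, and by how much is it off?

Distance(D, Q) = 18.6 — off by 3.50.

R = (0.00, 0.00) ✓; RC at -85.90° ✓; |RC| = 28.30 ✓; ∠RCL = 146.5° ✓; |CL| = 13.70 ✓; ∠CLF = 111.1° ✓; |LF| = 14.20 ✓; ∠LFD = 107.8° ✓; |FD| = 21.70 ✓; ∠FDQ = 102.0° ✓; |DQ| = 15.10 ✗.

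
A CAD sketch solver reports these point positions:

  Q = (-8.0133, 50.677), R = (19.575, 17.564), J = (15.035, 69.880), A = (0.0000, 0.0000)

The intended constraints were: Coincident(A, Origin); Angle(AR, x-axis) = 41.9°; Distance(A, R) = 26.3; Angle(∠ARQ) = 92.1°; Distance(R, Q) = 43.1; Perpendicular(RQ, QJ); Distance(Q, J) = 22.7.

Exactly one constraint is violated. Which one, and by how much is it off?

Distance(Q, J) = 22.7 — off by 7.30.

A = (0.00, 0.00) ✓; AR at 41.90° ✓; |AR| = 26.30 ✓; ∠ARQ = 92.10° ✓; |RQ| = 43.10 ✓; ∠(RQ, QJ) = 90.00° ✓; |QJ| = 30.00 ✗.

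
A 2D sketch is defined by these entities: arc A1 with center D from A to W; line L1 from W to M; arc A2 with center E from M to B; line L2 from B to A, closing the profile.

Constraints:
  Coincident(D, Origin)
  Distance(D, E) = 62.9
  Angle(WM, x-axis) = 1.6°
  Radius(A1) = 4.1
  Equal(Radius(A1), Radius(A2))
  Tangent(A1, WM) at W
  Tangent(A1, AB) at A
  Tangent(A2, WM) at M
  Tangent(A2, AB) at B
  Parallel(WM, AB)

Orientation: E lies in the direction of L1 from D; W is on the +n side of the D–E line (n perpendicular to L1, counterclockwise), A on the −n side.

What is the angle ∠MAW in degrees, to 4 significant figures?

82.57°

Tangency of A1 to both parallel lines with radius 4.1 puts W and A at D ± 4.1·n: W = (-0.1145, 4.098), A = (0.1145, -4.098). Equal radii place M and B the same way about E: M = E + 4.1·n = (62.76, 5.855), B = E − 4.1·n = (62.99, -2.342). Then cos ∠MAW = AM·AW / (|AM||AW|), giving 82.57°.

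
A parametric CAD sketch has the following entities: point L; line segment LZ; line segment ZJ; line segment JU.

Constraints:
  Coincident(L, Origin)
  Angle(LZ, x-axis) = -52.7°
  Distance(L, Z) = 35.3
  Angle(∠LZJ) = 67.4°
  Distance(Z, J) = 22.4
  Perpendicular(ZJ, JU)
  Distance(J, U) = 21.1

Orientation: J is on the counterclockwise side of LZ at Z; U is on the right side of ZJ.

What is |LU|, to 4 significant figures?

54.41

L is at the origin; LZ runs at -52.7° with length 35.3, so Z = 35.3·(cos -52.7°, sin -52.7°) = (21.39, -28.08). ∠LZJ = 67.4°, so ZJ runs at -52.7° + (180° − 67.4°) = 59.90° from the x-axis; with |ZJ| = 22.4, J = Z + 22.4·(cos 59.90°, sin 59.90°) = (32.63, -8.701). The perpendicularity gives JU at right angles to ZJ; with |JU| = 21.1 on the right of ZJ, U = J + 21.1·(0.8652, -0.5015) = (50.88, -19.28). Then |LU| = |U − L| = 54.41.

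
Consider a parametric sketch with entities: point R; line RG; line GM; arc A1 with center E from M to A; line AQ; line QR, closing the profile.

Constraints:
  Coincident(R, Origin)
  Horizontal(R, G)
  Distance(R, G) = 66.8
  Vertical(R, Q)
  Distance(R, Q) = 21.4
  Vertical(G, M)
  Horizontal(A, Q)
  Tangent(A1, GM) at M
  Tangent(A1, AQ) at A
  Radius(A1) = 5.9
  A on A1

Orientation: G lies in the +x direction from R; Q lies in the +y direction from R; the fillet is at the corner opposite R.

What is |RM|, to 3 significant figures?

68.6

R is at the origin; RG is horizontal with |RG| = 66.8 and G on the +x side, so G = (66.8, 0.00). RQ is vertical with |RQ| = 21.4 and Q on the +y side, so Q = (0.00, 21.4). The virtual corner opposite R is at (66.8, 21.4). Tangency of A1 to GM means the radius EM is perpendicular to GM and since A1 is tangent to AQ there, EA ⟂ AQ, with radius 5.9, so the center E sits 5.9 in from both sides at E = (60.9, 15.5). That places the tangent points at M = (66.8, 15.5) on GM and A = (60.9, 21.4) on AQ. Then |RM| = |M − R| = 68.6.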